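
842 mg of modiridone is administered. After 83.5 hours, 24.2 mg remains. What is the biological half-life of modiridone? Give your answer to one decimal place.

16.3 hours

A/A₀ = 24.2/842 ≈ 0.028741.
n = log₂(34.793) ≈ 5.1207 half-lives elapsed in 83.5 hours.
t½ = 83.5/5.1207 ≈ 16.306 hours.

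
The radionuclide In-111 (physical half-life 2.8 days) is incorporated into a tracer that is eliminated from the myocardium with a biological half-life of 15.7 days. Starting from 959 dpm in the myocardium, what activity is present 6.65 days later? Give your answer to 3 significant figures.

1/t_eff = 1/t_phys + 1/t_biol = 1/2.8 + 1/15.7 = 0.42084 per day.
t_eff = 2.8 × 15.7 / (2.8 + 15.7) ≈ 2.3762 days.
Remaining = 959 × (1/2)^(6.65/2.3762) = 959 × (1/2)^2.7986 ≈ 137.84 dpm.

138 dpm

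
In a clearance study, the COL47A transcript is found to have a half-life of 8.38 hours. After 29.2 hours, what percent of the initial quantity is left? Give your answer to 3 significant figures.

n = 29.2/8.38 ≈ 3.4845 half-lives.
Fraction remaining = (1/2)^3.4845 ≈ 0.089344, i.e. 8.9344%.

8.93%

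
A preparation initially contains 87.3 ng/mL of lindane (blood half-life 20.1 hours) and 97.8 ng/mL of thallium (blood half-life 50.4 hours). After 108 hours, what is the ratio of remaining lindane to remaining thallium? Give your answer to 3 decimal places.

0.095

lindane: 87.3 × (1/2)^(108/20.1) = 87.3 × (1/2)^5.3731 ≈ 2.1064 ng/mL.
thallium: 97.8 × (1/2)^(108/50.4) = 97.8 × (1/2)^2.1429 ≈ 22.145 ng/mL.
Ratio ≈ 2.1064 / 22.145 ≈ 0.095119.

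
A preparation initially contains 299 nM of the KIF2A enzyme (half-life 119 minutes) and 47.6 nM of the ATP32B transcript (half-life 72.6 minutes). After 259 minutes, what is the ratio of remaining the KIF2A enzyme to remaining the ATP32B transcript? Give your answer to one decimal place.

16.5

KIF2A enzyme: 299 × (1/2)^(259/119) = 299 × (1/2)^2.1765 ≈ 66.144 nM.
ATP32B transcript: 47.6 × (1/2)^(259/72.6) = 47.6 × (1/2)^3.5675 ≈ 4.015 nM.
Ratio ≈ 66.144 / 4.015 ≈ 16.474.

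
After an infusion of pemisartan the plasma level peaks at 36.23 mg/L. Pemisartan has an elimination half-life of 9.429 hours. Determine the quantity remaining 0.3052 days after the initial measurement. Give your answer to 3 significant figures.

21.1 mg/L

Convert the elapsed time: 0.3052 days = 7.3248 hours.
Number of half-lives: n = 7.3248/9.429 ≈ 0.77684.
Remaining = 36.23 × (1/2)^0.77684 = 36.23 × 0.58364 ≈ 21.145 mg/L.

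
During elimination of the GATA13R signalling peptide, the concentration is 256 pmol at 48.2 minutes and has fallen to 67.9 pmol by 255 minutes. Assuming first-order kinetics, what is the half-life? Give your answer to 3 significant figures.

108 minutes

Over Δt = 255 − 48.2 = 206.8 minutes, the level fell by a factor of 256/67.9 ≈ 3.7703.
n = log₂(3.7703) ≈ 1.9147 half-lives, so t½ = 206.8/1.9147 ≈ 108.01 minutes.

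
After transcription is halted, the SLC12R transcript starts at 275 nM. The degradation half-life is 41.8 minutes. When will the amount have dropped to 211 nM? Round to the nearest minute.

Fraction remaining = 211/275 ≈ 0.76727.
n = log₂(275/211) = ln(1.3033)/ln 2 ≈ 0.38219 half-lives.
t = n × t½ = 0.38219 × 41.8 ≈ 15.975 minutes.

16 minutes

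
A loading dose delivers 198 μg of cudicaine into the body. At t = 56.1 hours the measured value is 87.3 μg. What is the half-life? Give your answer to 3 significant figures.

47.5 hours

A/A₀ = 87.3/198 ≈ 0.44091.
n = log₂(2.268) ≈ 1.1814 half-lives elapsed in 56.1 hours.
t½ = 56.1/1.1814 ≈ 47.484 hours.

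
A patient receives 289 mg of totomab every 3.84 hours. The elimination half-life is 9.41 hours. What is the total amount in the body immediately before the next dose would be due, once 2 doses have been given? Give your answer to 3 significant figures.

The 2 doses were given 7.68, 3.84 hours ago.
Total = 289·(1/2)^(7.68/9.41) + 289·(1/2)^(3.84/9.41)
      = 164.14 + 217.8 ≈ 381.94 mg.

382 mg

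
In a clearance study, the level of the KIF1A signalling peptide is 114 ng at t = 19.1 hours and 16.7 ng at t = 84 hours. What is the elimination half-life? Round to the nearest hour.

23 hours

Over Δt = 84 − 19.1 = 64.9 hours, the level fell by a factor of 114/16.7 ≈ 6.8263.
n = log₂(6.8263) ≈ 2.7711 half-lives, so t½ = 64.9/2.7711 ≈ 23.42 hours.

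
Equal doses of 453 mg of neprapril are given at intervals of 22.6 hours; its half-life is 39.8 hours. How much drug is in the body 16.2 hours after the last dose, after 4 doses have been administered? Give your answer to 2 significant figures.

The 4 doses were given 84, 61.4, 38.8, 16.2 hours ago.
Total = 453·(1/2)^(84/39.8) + 453·(1/2)^(61.4/39.8) + 453·(1/2)^(38.8/39.8) + 453·(1/2)^(16.2/39.8)
      = 104.9 + 155.49 + 230.48 + 341.64 ≈ 832.5 mg.

830 mg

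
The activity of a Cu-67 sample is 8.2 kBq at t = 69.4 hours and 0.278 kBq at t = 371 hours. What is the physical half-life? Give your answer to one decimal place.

Over Δt = 371 − 69.4 = 301.6 hours, the level fell by a factor of 8.2/0.278 ≈ 29.496.
n = log₂(29.496) ≈ 4.8825 half-lives, so t½ = 301.6/4.8825 ≈ 61.772 hours.

61.8 hours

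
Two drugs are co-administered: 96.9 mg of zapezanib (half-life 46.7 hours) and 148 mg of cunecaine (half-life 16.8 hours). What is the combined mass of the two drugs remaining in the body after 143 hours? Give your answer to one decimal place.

12.0 mg

zapezanib: 96.9 × (1/2)^(143/46.7) = 96.9 × (1/2)^3.0621 ≈ 11.602 mg.
cunecaine: 148 × (1/2)^(143/16.8) = 148 × (1/2)^8.5119 ≈ 0.40544 mg.
Total = 11.602 + 0.40544 ≈ 12.008 mg.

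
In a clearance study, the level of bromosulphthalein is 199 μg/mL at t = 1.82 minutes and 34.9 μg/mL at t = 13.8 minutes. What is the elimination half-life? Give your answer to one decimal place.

Over Δt = 13.8 − 1.82 = 11.98 minutes, the level fell by a factor of 199/34.9 ≈ 5.702.
n = log₂(5.702) ≈ 2.5115 half-lives, so t½ = 11.98/2.5115 ≈ 4.7701 minutes.

4.8 minutes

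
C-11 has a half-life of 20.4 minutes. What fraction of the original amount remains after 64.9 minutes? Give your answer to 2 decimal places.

n = 64.9/20.4 ≈ 3.1814 half-lives.
Fraction remaining = (1/2)^3.1814 ≈ 0.11023.

0.11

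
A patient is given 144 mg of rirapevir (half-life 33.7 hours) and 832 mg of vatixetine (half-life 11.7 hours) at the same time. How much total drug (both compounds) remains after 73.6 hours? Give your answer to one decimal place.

42.3 mg

rirapevir: 144 × (1/2)^(73.6/33.7) = 144 × (1/2)^2.184 ≈ 31.69 mg.
vatixetine: 832 × (1/2)^(73.6/11.7) = 832 × (1/2)^6.2906 ≈ 10.628 mg.
Total = 31.69 + 10.628 ≈ 42.318 mg.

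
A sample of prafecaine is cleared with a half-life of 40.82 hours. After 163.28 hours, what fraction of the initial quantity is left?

0.0625

n = 163.28/40.82 ≈ 4 half-lives.
Fraction remaining = (1/2)^4 ≈ 0.0625.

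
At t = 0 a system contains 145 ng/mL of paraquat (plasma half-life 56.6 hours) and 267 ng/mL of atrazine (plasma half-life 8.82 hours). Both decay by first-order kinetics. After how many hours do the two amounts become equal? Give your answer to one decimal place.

9.2 hours

Set 145·(1/2)^(t/56.6) = 267·(1/2)^(t/8.82).
Taking log₂: log₂(145/267) = t·(1/56.6 − 1/8.82).
log₂(0.54307) = -0.88079; 1/56.6 − 1/8.82 = -0.095711.
t = -0.88079 / -0.095711 ≈ 9.2026 hours.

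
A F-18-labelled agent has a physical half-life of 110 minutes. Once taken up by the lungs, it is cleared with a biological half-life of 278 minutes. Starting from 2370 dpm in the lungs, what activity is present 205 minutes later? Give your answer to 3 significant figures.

1/t_eff = 1/t_phys + 1/t_biol = 1/110 + 1/278 = 0.012688 per minute.
t_eff = 110 × 278 / (110 + 278) ≈ 78.814 minutes.
Remaining = 2370 × (1/2)^(205/78.814) = 2370 × (1/2)^2.601 ≈ 390.62 dpm.

391 dpm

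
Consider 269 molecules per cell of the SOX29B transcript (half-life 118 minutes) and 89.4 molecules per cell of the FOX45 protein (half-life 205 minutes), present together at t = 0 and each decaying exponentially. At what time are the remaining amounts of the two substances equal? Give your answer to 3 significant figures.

442 minutes

Set 269·(1/2)^(t/118) = 89.4·(1/2)^(t/205).
Taking log₂: log₂(269/89.4) = t·(1/118 − 1/205).
log₂(3.0089) = 1.5893; 1/118 − 1/205 = 0.0035965.
t = 1.5893 / 0.0035965 ≈ 441.89 minutes.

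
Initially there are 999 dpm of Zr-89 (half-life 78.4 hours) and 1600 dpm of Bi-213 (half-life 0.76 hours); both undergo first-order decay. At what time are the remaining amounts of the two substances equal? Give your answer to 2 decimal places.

0.52 hours

Set 999·(1/2)^(t/78.4) = 1600·(1/2)^(t/0.76).
Taking log₂: log₂(999/1600) = t·(1/78.4 − 1/0.76).
log₂(0.62438) = -0.67952; 1/78.4 − 1/0.76 = -1.303.
t = -0.67952 / -1.303 ≈ 0.52149 hours.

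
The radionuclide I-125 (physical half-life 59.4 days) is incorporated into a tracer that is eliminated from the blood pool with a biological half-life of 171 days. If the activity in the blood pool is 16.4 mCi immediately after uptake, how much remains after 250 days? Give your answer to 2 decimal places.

0.32 mCi

1/t_eff = 1/t_phys + 1/t_biol = 1/59.4 + 1/171 = 0.022683 per day.
t_eff = 59.4 × 171 / (59.4 + 171) ≈ 44.086 days.
Remaining = 16.4 × (1/2)^(250/44.086) = 16.4 × (1/2)^5.6707 ≈ 0.32194 mCi.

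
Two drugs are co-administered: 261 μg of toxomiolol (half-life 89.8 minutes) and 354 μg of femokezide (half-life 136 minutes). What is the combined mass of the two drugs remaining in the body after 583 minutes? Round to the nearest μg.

toxomiolol: 261 × (1/2)^(583/89.8) = 261 × (1/2)^6.4922 ≈ 2.8993 μg.
femokezide: 354 × (1/2)^(583/136) = 354 × (1/2)^4.2868 ≈ 18.137 μg.
Total = 2.8993 + 18.137 ≈ 21.036 μg.

21 μg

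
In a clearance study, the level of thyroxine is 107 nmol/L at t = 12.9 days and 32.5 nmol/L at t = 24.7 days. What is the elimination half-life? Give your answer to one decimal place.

6.9 days

Over Δt = 24.7 − 12.9 = 11.8 days, the level fell by a factor of 107/32.5 ≈ 3.2923.
n = log₂(3.2923) ≈ 1.7191 half-lives, so t½ = 11.8/1.7191 ≈ 6.8641 days.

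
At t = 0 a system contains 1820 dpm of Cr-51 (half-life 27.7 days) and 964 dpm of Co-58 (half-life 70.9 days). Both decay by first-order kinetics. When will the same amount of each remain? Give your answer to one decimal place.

Set 1820·(1/2)^(t/27.7) = 964·(1/2)^(t/70.9).
Taking log₂: log₂(1820/964) = t·(1/27.7 − 1/70.9).
log₂(1.888) = 0.91683; 1/27.7 − 1/70.9 = 0.021997.
t = 0.91683 / 0.021997 ≈ 41.68 days.

41.7 days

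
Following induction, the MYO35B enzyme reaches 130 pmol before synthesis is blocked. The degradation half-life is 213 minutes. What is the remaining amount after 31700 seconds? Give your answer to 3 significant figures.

Convert the elapsed time: 31700 seconds = 528.333 minutes.
Number of half-lives: n = 528.333/213 ≈ 2.4804.
Remaining = 130 × (1/2)^2.4804 = 130 × 0.17919 ≈ 23.295 pmol.

23.3 pmol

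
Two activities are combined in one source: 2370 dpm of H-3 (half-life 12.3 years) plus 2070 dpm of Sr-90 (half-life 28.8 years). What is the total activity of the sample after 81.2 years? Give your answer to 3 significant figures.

H-3: 2370 × (1/2)^(81.2/12.3) = 2370 × (1/2)^6.6016 ≈ 24.404 dpm.
Sr-90: 2070 × (1/2)^(81.2/28.8) = 2070 × (1/2)^2.8194 ≈ 293.25 dpm.
Total = 24.404 + 293.25 ≈ 317.65 dpm.

318 dpm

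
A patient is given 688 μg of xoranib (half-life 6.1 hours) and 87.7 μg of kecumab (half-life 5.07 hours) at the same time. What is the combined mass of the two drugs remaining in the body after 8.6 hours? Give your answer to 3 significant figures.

286 μg

xoranib: 688 × (1/2)^(8.6/6.1) = 688 × (1/2)^1.4098 ≈ 258.93 μg.
kecumab: 87.7 × (1/2)^(8.6/5.07) = 87.7 × (1/2)^1.6963 ≈ 27.063 μg.
Total = 258.93 + 27.063 ≈ 285.99 μg.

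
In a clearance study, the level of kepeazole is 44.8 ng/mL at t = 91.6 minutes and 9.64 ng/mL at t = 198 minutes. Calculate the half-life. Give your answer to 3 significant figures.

48.0 minutes

Over Δt = 198 − 91.6 = 106.4 minutes, the level fell by a factor of 44.8/9.64 ≈ 4.6473.
n = log₂(4.6473) ≈ 2.2164 half-lives, so t½ = 106.4/2.2164 ≈ 48.006 minutes.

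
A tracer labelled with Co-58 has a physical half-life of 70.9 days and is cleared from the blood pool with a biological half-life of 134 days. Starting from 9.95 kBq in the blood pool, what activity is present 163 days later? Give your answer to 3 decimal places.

0.870 kBq

1/t_eff = 1/t_phys + 1/t_biol = 1/70.9 + 1/134 = 0.021567 per day.
t_eff = 70.9 × 134 / (70.9 + 134) ≈ 46.367 days.
Remaining = 9.95 × (1/2)^(163/46.367) = 9.95 × (1/2)^3.5154 ≈ 0.87011 kBq.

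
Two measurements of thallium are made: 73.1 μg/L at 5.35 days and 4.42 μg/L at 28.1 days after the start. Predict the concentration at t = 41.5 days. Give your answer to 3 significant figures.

0.847 μg/L

Over Δt = 28.1 − 5.35 = 22.75 days, the level fell by a factor of 73.1/4.42 ≈ 16.538.
n = log₂(16.538) ≈ 4.0478 half-lives, so t½ = 22.75/4.0478 ≈ 5.6204 days.
From t = 28.1 to t = 41.5: 4.42 × (1/2)^((41.5−28.1)/5.6204) ≈ 0.84667 μg/L.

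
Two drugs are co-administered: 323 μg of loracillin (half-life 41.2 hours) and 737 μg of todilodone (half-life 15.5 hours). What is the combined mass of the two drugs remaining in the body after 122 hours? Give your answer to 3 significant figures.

44.6 μg

loracillin: 323 × (1/2)^(122/41.2) = 323 × (1/2)^2.9612 ≈ 41.477 μg.
todilodone: 737 × (1/2)^(122/15.5) = 737 × (1/2)^7.871 ≈ 3.1483 μg.
Total = 41.477 + 3.1483 ≈ 44.625 μg.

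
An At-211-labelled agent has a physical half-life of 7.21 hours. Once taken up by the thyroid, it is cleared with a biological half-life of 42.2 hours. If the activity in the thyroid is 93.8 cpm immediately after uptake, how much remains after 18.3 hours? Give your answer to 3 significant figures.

12.0 cpm

1/t_eff = 1/t_phys + 1/t_biol = 1/7.21 + 1/42.2 = 0.16239 per hour.
t_eff = 7.21 × 42.2 / (7.21 + 42.2) ≈ 6.1579 hours.
Remaining = 93.8 × (1/2)^(18.3/6.1579) = 93.8 × (1/2)^2.9718 ≈ 11.957 cpm.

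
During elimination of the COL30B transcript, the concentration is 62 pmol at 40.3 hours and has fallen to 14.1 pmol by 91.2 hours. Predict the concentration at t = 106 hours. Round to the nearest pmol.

9 pmol

Over Δt = 91.2 − 40.3 = 50.9 hours, the level fell by a factor of 62/14.1 ≈ 4.3972.
n = log₂(4.3972) ≈ 2.1366 half-lives, so t½ = 50.9/2.1366 ≈ 23.823 hours.
From t = 91.2 to t = 106: 14.1 × (1/2)^((106−91.2)/23.823) ≈ 9.1666 pmol.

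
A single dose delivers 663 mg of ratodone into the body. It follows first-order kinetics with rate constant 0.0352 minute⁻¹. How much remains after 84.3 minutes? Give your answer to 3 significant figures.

34.1 mg

t½ = ln 2 / k = 0.69315 / 0.0352 ≈ 19.692 minutes.
Number of half-lives: n = 84.3/19.692 ≈ 4.281.
Remaining = 663 × (1/2)^4.281 = 663 × 0.051439 ≈ 34.104 mg.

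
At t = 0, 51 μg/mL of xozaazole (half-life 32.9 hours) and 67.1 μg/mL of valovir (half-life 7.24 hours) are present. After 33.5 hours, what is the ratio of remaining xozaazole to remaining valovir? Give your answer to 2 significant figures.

xozaazole: 51 × (1/2)^(33.5/32.9) = 51 × (1/2)^1.0182 ≈ 25.18 μg/mL.
valovir: 67.1 × (1/2)^(33.5/7.24) = 67.1 × (1/2)^4.6271 ≈ 2.7154 μg/mL.
Ratio ≈ 25.18 / 2.7154 ≈ 9.2729.

9.3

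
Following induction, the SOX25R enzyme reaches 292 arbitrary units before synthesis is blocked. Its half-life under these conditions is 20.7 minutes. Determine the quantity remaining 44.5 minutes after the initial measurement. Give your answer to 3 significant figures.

Number of half-lives: n = 44.5/20.7 ≈ 2.1498.
Remaining = 292 × (1/2)^2.1498 = 292 × 0.22535 ≈ 65.802 arbitrary units.

65.8 arbitrary units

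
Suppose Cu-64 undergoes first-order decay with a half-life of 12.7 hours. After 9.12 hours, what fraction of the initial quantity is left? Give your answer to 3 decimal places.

0.608

n = 9.12/12.7 ≈ 0.71811 half-lives.
Fraction remaining = (1/2)^0.71811 ≈ 0.60789.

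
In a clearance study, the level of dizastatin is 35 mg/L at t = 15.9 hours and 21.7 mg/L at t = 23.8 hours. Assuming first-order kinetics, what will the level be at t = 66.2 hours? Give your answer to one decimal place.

Over Δt = 23.8 − 15.9 = 7.9 hours, the level fell by a factor of 35/21.7 ≈ 1.6129.
n = log₂(1.6129) ≈ 0.68966 half-lives, so t½ = 7.9/0.68966 ≈ 11.455 hours.
From t = 23.8 to t = 66.2: 21.7 × (1/2)^((66.2−23.8)/11.455) ≈ 1.668 mg/L.

1.7 mg/L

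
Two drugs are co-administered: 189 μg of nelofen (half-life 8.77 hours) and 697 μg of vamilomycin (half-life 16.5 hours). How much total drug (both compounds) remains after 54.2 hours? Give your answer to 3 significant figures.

74.1 μg

nelofen: 189 × (1/2)^(54.2/8.77) = 189 × (1/2)^6.1802 ≈ 2.6064 μg.
vamilomycin: 697 × (1/2)^(54.2/16.5) = 697 × (1/2)^3.2848 ≈ 71.515 μg.
Total = 2.6064 + 71.515 ≈ 74.121 μg.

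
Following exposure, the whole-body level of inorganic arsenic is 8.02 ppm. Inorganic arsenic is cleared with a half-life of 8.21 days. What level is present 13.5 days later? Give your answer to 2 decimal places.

Number of half-lives: n = 13.5/8.21 ≈ 1.6443.
Remaining = 8.02 × (1/2)^1.6443 = 8.02 × 0.31989 ≈ 2.5655 ppm.

2.57 ppm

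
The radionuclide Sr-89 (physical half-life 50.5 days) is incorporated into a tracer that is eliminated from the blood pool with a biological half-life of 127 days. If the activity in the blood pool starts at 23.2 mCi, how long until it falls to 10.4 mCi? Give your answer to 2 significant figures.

1/t_eff = 1/t_phys + 1/t_biol = 1/50.5 + 1/127 = 0.027676 per day.
t_eff = 50.5 × 127 / (50.5 + 127) ≈ 36.132 days.
n = log₂(23.2/10.4) ≈ 1.1575; t = 1.1575 × 36.132 ≈ 41.825 days.

42 days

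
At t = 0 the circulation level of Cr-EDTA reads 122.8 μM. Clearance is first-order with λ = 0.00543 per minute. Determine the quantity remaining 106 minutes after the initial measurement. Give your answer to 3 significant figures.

69.1 μM

t½ = ln 2 / λ = 0.69315 / 0.00543 ≈ 127.65 minutes.
Number of half-lives: n = 106/127.65 ≈ 0.83039.
Remaining = 122.8 × (1/2)^0.83039 = 122.8 × 0.56238 ≈ 69.06 μM.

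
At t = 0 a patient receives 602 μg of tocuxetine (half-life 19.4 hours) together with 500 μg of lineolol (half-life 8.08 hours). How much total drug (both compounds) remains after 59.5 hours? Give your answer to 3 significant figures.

74.9 μg

tocuxetine: 602 × (1/2)^(59.5/19.4) = 602 × (1/2)^3.067 ≈ 71.835 μg.
lineolol: 500 × (1/2)^(59.5/8.08) = 500 × (1/2)^7.3639 ≈ 3.0355 μg.
Total = 71.835 + 3.0355 ≈ 74.87 μg.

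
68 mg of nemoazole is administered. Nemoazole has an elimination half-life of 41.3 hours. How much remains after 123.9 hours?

8.5 mg

Elapsed time is 3 half-lives (123.9/41.3).
Each half-life halves the amount: 68 × (1/2)^3 = 68/8 = 8.5 mg.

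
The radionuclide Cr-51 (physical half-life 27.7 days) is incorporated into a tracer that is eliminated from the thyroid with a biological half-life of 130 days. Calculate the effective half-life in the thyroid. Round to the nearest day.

1/t_eff = 1/t_phys + 1/t_biol = 1/27.7 + 1/130 = 0.043793 per day.
t_eff = 27.7 × 130 / (27.7 + 130) ≈ 22.834 days.

23 days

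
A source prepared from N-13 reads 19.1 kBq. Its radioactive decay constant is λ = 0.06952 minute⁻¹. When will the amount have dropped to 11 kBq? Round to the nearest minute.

t½ = ln 2 / λ = 0.69315 / 0.06952 ≈ 9.9705 minutes.
Fraction remaining = 11/19.1 ≈ 0.57592.
n = log₂(19.1/11) = ln(1.7364)/ln 2 ≈ 0.79607 half-lives.
t = n × t½ = 0.79607 × 9.9705 ≈ 7.9372 minutes.

8 minutes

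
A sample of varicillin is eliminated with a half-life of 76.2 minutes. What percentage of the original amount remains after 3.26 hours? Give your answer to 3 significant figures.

3.26 hours = 195.6 minutes.
n = 195.6/76.2 ≈ 2.5669 half-lives.
Fraction remaining = (1/2)^2.5669 ≈ 0.16876, i.e. 16.876%.

16.9%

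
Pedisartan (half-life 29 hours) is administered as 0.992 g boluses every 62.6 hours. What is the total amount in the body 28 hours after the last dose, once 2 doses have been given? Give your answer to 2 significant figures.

The 2 doses were given 90.6, 28 hours ago.
Total = 0.992·(1/2)^(90.6/29) + 0.992·(1/2)^(28/29)
      = 0.11378 + 0.508 ≈ 0.62177 g.

0.62 g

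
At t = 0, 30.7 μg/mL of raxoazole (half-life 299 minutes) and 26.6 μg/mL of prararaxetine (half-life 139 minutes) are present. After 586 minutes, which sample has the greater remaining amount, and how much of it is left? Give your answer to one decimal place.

raxoazole: 30.7 × (1/2)^1.9599 ≈ 7.8915 μg/mL.
prararaxetine: 26.6 × (1/2)^4.2158 ≈ 1.4315 μg/mL.
Raxoazole has more remaining, at ≈ 7.8915 μg/mL.

raxoazole, 7.9 μg/mL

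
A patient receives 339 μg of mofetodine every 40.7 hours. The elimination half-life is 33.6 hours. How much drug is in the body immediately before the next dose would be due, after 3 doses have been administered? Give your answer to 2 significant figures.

The 3 doses were given 122.1, 81.4, 40.7 hours ago.
Total = 339·(1/2)^(122.1/33.6) + 339·(1/2)^(81.4/33.6) + 339·(1/2)^(40.7/33.6)
      = 27.307 + 63.229 + 146.41 ≈ 236.94 μg.

240 μg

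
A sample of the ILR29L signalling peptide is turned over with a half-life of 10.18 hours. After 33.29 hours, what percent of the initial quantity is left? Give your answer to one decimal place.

10.4%

n = 33.29/10.18 ≈ 3.2701 half-lives.
Fraction remaining = (1/2)^3.2701 ≈ 0.10366, i.e. 10.366%.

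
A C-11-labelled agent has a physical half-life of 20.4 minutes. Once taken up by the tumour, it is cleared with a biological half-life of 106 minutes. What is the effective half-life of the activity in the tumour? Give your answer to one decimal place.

17.1 minutes

1/t_eff = 1/t_phys + 1/t_biol = 1/20.4 + 1/106 = 0.058454 per minute.
t_eff = 20.4 × 106 / (20.4 + 106) ≈ 17.108 minutes.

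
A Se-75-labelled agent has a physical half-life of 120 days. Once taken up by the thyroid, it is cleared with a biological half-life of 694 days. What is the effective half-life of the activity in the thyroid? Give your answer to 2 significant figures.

1/t_eff = 1/t_phys + 1/t_biol = 1/120 + 1/694 = 0.0097743 per day.
t_eff = 120 × 694 / (120 + 694) ≈ 102.31 days.

100 days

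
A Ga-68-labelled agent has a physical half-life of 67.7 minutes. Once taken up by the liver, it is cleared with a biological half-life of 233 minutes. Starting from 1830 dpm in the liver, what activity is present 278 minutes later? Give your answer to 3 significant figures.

1/t_eff = 1/t_phys + 1/t_biol = 1/67.7 + 1/233 = 0.019063 per minute.
t_eff = 67.7 × 233 / (67.7 + 233) ≈ 52.458 minutes.
Remaining = 1830 × (1/2)^(278/52.458) = 1830 × (1/2)^5.2995 ≈ 46.467 dpm.

46.5 dpm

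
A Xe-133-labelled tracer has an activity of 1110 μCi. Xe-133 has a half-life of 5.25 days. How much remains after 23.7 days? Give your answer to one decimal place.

Number of half-lives: n = 23.7/5.25 ≈ 4.5143.
Remaining = 1110 × (1/2)^4.5143 = 1110 × 0.043759 ≈ 48.572 μCi.

48.6 μCi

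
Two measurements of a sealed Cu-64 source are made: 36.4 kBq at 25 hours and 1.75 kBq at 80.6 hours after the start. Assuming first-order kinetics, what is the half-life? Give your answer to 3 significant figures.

12.7 hours

Over Δt = 80.6 − 25 = 55.6 hours, the level fell by a factor of 36.4/1.75 ≈ 20.8.
n = log₂(20.8) ≈ 4.3785 half-lives, so t½ = 55.6/4.3785 ≈ 12.698 hours.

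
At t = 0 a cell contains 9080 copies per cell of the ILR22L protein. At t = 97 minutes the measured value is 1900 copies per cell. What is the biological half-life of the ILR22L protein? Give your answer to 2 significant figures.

43 minutes

A/A₀ = 1900/9080 ≈ 0.20925.
n = log₂(4.7789) ≈ 2.2567 half-lives elapsed in 97 minutes.
t½ = 97/2.2567 ≈ 42.983 minutes.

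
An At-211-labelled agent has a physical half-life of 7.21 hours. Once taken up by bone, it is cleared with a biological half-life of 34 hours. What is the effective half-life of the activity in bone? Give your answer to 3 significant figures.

5.95 hours

1/t_eff = 1/t_phys + 1/t_biol = 1/7.21 + 1/34 = 0.16811 per hour.
t_eff = 7.21 × 34 / (7.21 + 34) ≈ 5.9486 hours.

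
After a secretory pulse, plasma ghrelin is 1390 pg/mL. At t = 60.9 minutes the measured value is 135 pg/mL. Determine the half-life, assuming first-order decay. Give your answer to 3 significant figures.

A/A₀ = 135/1390 ≈ 0.097122.
n = log₂(10.296) ≈ 3.3641 half-lives elapsed in 60.9 minutes.
t½ = 60.9/3.3641 ≈ 18.103 minutes.

18.1 minutes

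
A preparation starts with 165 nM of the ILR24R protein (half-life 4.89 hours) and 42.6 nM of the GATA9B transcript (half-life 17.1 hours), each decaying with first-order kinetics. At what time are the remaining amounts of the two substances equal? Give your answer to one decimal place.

13.4 hours

Set 165·(1/2)^(t/4.89) = 42.6·(1/2)^(t/17.1).
Taking log₂: log₂(165/42.6) = t·(1/4.89 − 1/17.1).
log₂(3.8732) = 1.9535; 1/4.89 − 1/17.1 = 0.14602.
t = 1.9535 / 0.14602 ≈ 13.379 hours.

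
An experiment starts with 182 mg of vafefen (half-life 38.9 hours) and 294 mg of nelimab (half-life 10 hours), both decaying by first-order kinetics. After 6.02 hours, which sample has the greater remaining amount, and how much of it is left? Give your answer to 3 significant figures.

nelimab, 194 mg

vafefen: 182 × (1/2)^0.15476 ≈ 163.49 mg.
nelimab: 294 × (1/2)^0.602 ≈ 193.7 mg.
Nelimab has more remaining, at ≈ 193.7 mg.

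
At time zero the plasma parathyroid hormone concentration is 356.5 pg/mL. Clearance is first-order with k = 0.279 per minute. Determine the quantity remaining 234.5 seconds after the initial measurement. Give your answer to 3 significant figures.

120 pg/mL

t½ = ln 2 / k = 0.69315 / 0.279 ≈ 2.4844 minutes.
Convert the elapsed time: 234.5 seconds = 3.90833 minutes.
Number of half-lives: n = 3.90833/2.4844 ≈ 1.5732.
Remaining = 356.5 × (1/2)^1.5732 = 356.5 × 0.33607 ≈ 119.81 pg/mL.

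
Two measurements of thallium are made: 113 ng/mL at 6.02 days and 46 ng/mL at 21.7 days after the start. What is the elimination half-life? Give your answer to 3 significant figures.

12.1 days

Over Δt = 21.7 − 6.02 = 15.68 days, the level fell by a factor of 113/46 ≈ 2.4565.
n = log₂(2.4565) ≈ 1.2966 half-lives, so t½ = 15.68/1.2966 ≈ 12.093 days.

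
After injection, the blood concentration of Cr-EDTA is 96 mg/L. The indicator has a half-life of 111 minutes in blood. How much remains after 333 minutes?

Elapsed time is 3 half-lives (333/111).
Each half-life halves the amount: 96 × (1/2)^3 = 96/8 = 12 mg/L.

12 mg/L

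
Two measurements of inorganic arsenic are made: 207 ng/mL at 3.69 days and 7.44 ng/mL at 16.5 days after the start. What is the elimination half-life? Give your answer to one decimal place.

Over Δt = 16.5 − 3.69 = 12.81 days, the level fell by a factor of 207/7.44 ≈ 27.823.
n = log₂(27.823) ≈ 4.7982 half-lives, so t½ = 12.81/4.7982 ≈ 2.6698 days.

2.7 days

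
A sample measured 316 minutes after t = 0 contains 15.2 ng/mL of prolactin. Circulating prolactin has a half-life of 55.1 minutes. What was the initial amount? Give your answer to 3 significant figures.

Number of half-lives elapsed: n = 316/55.1 ≈ 5.735.
A₀ = A × 2^n = 15.2 × 2^5.735 = 15.2 × 53.262 ≈ 809.58 ng/mL.

810 ng/mL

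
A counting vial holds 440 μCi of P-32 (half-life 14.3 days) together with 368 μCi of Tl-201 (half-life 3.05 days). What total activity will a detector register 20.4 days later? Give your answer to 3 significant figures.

167 μCi

P-32: 440 × (1/2)^(20.4/14.3) = 440 × (1/2)^1.4266 ≈ 163.69 μCi.
Tl-201: 368 × (1/2)^(20.4/3.05) = 368 × (1/2)^6.6885 ≈ 3.5678 μCi.
Total = 163.69 + 3.5678 ≈ 167.25 μCi.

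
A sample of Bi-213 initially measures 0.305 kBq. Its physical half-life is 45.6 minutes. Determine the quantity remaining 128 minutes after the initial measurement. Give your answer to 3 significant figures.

Number of half-lives: n = 128/45.6 ≈ 2.807.
Remaining = 0.305 × (1/2)^2.807 = 0.305 × 0.14289 ≈ 0.043582 kBq.

0.0436 kBq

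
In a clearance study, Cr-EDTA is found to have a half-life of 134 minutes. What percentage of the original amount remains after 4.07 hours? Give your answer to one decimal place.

4.07 hours = 244.2 minutes.
n = 244.2/134 ≈ 1.8224 half-lives.
Fraction remaining = (1/2)^1.8224 ≈ 0.28275, i.e. 28.275%.

28.3%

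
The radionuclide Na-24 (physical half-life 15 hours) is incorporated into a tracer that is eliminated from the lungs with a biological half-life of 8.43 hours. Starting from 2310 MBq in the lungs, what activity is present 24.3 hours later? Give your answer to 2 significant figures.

1/t_eff = 1/t_phys + 1/t_biol = 1/15 + 1/8.43 = 0.18529 per hour.
t_eff = 15 × 8.43 / (15 + 8.43) ≈ 5.3969 hours.
Remaining = 2310 × (1/2)^(24.3/5.3969) = 2310 × (1/2)^4.5026 ≈ 101.91 MBq.

100 MBq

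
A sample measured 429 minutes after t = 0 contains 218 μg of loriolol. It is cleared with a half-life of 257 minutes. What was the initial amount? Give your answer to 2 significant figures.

Number of half-lives elapsed: n = 429/257 ≈ 1.6693.
A₀ = A × 2^n = 218 × 2^1.6693 = 218 × 3.1805 ≈ 693.35 μg.

690 μg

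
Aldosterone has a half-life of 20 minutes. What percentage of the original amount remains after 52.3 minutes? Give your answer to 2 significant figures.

16%

n = 52.3/20 ≈ 2.615 half-lives.
Fraction remaining = (1/2)^2.615 ≈ 0.16323, i.e. 16.323%.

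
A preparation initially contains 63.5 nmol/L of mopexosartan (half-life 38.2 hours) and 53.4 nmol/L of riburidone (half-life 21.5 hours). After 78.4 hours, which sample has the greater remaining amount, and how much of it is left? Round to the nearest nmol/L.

mopexosartan: 63.5 × (1/2)^2.0524 ≈ 15.309 nmol/L.
riburidone: 53.4 × (1/2)^3.6465 ≈ 4.2641 nmol/L.
Mopexosartan has more remaining, at ≈ 15.309 nmol/L.

mopexosartan, 15 nmol/L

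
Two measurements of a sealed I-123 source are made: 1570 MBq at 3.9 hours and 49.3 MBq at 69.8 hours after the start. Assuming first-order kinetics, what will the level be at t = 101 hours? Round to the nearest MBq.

10 MBq

Over Δt = 69.8 − 3.9 = 65.9 hours, the level fell by a factor of 1570/49.3 ≈ 31.846.
n = log₂(31.846) ≈ 4.993 half-lives, so t½ = 65.9/4.993 ≈ 13.198 hours.
From t = 69.8 to t = 101: 49.3 × (1/2)^((101−69.8)/13.198) ≈ 9.5771 MBq.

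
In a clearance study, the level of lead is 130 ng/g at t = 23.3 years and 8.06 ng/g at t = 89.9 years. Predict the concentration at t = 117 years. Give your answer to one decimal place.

2.6 ng/g

Over Δt = 89.9 − 23.3 = 66.6 years, the level fell by a factor of 130/8.06 ≈ 16.129.
n = log₂(16.129) ≈ 4.0116 half-lives, so t½ = 66.6/4.0116 ≈ 16.602 years.
From t = 89.9 to t = 117: 8.06 × (1/2)^((117−89.9)/16.602) ≈ 2.5999 ng/g.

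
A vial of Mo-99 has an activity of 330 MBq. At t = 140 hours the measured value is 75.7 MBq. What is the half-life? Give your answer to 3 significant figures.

A/A₀ = 75.7/330 ≈ 0.22939.
n = log₂(4.3593) ≈ 2.1241 half-lives elapsed in 140 hours.
t½ = 140/2.1241 ≈ 65.91 hours.

65.9 hours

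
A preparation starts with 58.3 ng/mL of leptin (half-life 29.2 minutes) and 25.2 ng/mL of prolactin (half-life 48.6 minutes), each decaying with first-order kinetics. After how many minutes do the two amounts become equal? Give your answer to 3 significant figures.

88.5 minutes

Set 58.3·(1/2)^(t/29.2) = 25.2·(1/2)^(t/48.6).
Taking log₂: log₂(58.3/25.2) = t·(1/29.2 − 1/48.6).
log₂(2.3135) = 1.2101; 1/29.2 − 1/48.6 = 0.01367.
t = 1.2101 / 0.01367 ≈ 88.517 minutes.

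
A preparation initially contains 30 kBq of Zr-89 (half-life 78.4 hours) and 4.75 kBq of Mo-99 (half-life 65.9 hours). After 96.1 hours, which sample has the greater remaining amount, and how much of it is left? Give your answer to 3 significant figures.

Zr-89, 12.8 kBq

Zr-89: 30 × (1/2)^1.2258 ≈ 12.827 kBq.
Mo-99: 4.75 × (1/2)^1.4583 ≈ 1.7287 kBq.
Zr-89 has more remaining, at ≈ 12.827 kBq.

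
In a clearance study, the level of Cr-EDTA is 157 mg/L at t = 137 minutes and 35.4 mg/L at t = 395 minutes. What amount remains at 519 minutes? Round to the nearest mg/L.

17 mg/L

Over Δt = 395 − 137 = 258 minutes, the level fell by a factor of 157/35.4 ≈ 4.435.
n = log₂(4.435) ≈ 2.1489 half-lives, so t½ = 258/2.1489 ≈ 120.06 minutes.
From t = 395 to t = 519: 35.4 × (1/2)^((519−395)/120.06) ≈ 17.302 mg/L.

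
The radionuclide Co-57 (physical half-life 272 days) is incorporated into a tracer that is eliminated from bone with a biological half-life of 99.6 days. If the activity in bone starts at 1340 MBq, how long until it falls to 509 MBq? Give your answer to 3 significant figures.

1/t_eff = 1/t_phys + 1/t_biol = 1/272 + 1/99.6 = 0.013717 per day.
t_eff = 272 × 99.6 / (272 + 99.6) ≈ 72.904 days.
n = log₂(1340/509) ≈ 1.3965; t = 1.3965 × 72.904 ≈ 101.81 days.

102 days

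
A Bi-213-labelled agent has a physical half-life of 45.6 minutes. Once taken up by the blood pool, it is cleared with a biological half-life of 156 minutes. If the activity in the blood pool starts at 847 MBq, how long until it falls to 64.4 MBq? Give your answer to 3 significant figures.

131 minutes

1/t_eff = 1/t_phys + 1/t_biol = 1/45.6 + 1/156 = 0.02834 per minute.
t_eff = 45.6 × 156 / (45.6 + 156) ≈ 35.286 minutes.
n = log₂(847/64.4) ≈ 3.7172; t = 3.7172 × 35.286 ≈ 131.17 minutes.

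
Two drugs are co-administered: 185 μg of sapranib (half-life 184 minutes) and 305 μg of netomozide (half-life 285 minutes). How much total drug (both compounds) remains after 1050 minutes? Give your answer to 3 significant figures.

27.3 μg

sapranib: 185 × (1/2)^(1050/184) = 185 × (1/2)^5.7065 ≈ 3.5427 μg.
netomozide: 305 × (1/2)^(1050/285) = 305 × (1/2)^3.6842 ≈ 23.727 μg.
Total = 3.5427 + 23.727 ≈ 27.27 μg.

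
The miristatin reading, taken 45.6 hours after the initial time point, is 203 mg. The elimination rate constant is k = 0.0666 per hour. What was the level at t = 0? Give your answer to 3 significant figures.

t½ = ln 2 / k = 0.69315 / 0.0666 ≈ 10.408 hours.
Number of half-lives elapsed: n = 45.6/10.408 ≈ 4.3814.
A₀ = A × 2^n = 203 × 2^4.3814 = 203 × 20.842 ≈ 4230.9 mg.

4230 mg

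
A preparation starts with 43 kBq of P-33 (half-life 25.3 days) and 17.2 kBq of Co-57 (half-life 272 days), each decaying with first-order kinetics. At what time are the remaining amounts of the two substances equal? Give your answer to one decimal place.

Set 43·(1/2)^(t/25.3) = 17.2·(1/2)^(t/272).
Taking log₂: log₂(43/17.2) = t·(1/25.3 − 1/272).
log₂(2.5) = 1.3219; 1/25.3 − 1/272 = 0.035849.
t = 1.3219 / 0.035849 ≈ 36.875 days.

36.9 days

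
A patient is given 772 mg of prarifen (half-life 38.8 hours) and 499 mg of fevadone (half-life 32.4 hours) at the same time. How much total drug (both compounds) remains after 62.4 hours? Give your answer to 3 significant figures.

385 mg

prarifen: 772 × (1/2)^(62.4/38.8) = 772 × (1/2)^1.6082 ≈ 253.21 mg.
fevadone: 499 × (1/2)^(62.4/32.4) = 499 × (1/2)^1.9259 ≈ 131.32 mg.
Total = 253.21 + 131.32 ≈ 384.54 mg.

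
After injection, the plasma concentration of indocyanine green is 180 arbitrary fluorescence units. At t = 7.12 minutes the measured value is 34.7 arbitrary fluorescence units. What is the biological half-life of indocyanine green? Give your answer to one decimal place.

A/A₀ = 34.7/180 ≈ 0.19278.
n = log₂(5.1873) ≈ 2.375 half-lives elapsed in 7.12 minutes.
t½ = 7.12/2.375 ≈ 2.9979 minutes.

3.0 minutes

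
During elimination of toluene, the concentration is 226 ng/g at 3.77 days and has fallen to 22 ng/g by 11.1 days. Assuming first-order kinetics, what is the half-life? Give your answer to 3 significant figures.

2.18 days

Over Δt = 11.1 − 3.77 = 7.33 days, the level fell by a factor of 226/22 ≈ 10.273.
n = log₂(10.273) ≈ 3.3607 half-lives, so t½ = 7.33/3.3607 ≈ 2.1811 days.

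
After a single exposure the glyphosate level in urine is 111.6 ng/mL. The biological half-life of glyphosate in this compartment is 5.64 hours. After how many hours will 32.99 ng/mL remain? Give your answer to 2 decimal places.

9.92 hours

Fraction remaining = 32.99/111.6 ≈ 0.29561.
n = log₂(111.6/32.99) = ln(3.3828)/ln 2 ≈ 1.7582 half-lives.
t = n × t½ = 1.7582 × 5.64 ≈ 9.9165 hours.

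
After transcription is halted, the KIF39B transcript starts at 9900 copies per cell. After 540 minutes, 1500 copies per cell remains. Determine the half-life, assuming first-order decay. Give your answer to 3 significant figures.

198 minutes

A/A₀ = 1500/9900 ≈ 0.15152.
n = log₂(6.6) ≈ 2.7225 half-lives elapsed in 540 minutes.
t½ = 540/2.7225 ≈ 198.35 minutes.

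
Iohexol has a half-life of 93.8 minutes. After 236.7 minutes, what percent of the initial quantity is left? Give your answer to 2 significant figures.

17%

n = 236.7/93.8 ≈ 2.5235 half-lives.
Fraction remaining = (1/2)^2.5235 ≈ 0.17393, i.e. 17.393%.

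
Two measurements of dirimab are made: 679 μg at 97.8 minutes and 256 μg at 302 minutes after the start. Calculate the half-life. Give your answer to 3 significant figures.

145 minutes

Over Δt = 302 − 97.8 = 204.2 minutes, the level fell by a factor of 679/256 ≈ 2.6523.
n = log₂(2.6523) ≈ 1.4073 half-lives, so t½ = 204.2/1.4073 ≈ 145.1 minutes.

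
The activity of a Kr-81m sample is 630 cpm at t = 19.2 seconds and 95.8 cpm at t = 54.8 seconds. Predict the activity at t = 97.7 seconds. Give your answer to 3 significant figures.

Over Δt = 54.8 − 19.2 = 35.6 seconds, the level fell by a factor of 630/95.8 ≈ 6.5762.
n = log₂(6.5762) ≈ 2.7173 half-lives, so t½ = 35.6/2.7173 ≈ 13.101 seconds.
From t = 54.8 to t = 97.7: 95.8 × (1/2)^((97.7−54.8)/13.101) ≈ 9.9006 cpm.

9.90 cpm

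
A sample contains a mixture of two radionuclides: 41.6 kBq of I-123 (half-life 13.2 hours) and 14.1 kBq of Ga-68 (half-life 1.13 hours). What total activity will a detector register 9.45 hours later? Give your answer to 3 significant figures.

25.4 kBq

I-123: 41.6 × (1/2)^(9.45/13.2) = 41.6 × (1/2)^0.71591 ≈ 25.327 kBq.
Ga-68: 14.1 × (1/2)^(9.45/1.13) = 14.1 × (1/2)^8.3628 ≈ 0.042831 kBq.
Total = 25.327 + 0.042831 ≈ 25.37 kBq.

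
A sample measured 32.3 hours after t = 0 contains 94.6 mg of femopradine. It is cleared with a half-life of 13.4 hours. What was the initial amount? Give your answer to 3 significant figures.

Number of half-lives elapsed: n = 32.3/13.4 ≈ 2.4104.
A₀ = A × 2^n = 94.6 × 2^2.4104 = 94.6 × 5.3164 ≈ 502.93 mg.

503 mg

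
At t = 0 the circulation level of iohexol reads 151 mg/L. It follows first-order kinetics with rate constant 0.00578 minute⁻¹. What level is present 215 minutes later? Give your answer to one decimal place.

43.6 mg/L

t½ = ln 2 / λ = 0.69315 / 0.00578 ≈ 119.92 minutes.
Number of half-lives: n = 215/119.92 ≈ 1.7928.
Remaining = 151 × (1/2)^1.7928 = 151 × 0.2886 ≈ 43.579 mg/L.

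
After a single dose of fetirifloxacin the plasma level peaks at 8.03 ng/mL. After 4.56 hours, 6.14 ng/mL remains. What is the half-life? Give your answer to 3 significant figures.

A/A₀ = 6.14/8.03 ≈ 0.76463.
n = log₂(1.3078) ≈ 0.38716 half-lives elapsed in 4.56 hours.
t½ = 4.56/0.38716 ≈ 11.778 hours.

11.8 hours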